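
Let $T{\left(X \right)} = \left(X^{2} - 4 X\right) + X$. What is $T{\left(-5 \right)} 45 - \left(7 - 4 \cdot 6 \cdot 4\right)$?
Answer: $1889$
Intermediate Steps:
$T{\left(X \right)} = X^{2} - 3 X$
$T{\left(-5 \right)} 45 - \left(7 - 4 \cdot 6 \cdot 4\right) = - 5 \left(-3 - 5\right) 45 - \left(7 - 4 \cdot 6 \cdot 4\right) = \left(-5\right) \left(-8\right) 45 + \left(-7 + 24 \cdot 4\right) = 40 \cdot 45 + \left(-7 + 96\right) = 1800 + 89 = 1889$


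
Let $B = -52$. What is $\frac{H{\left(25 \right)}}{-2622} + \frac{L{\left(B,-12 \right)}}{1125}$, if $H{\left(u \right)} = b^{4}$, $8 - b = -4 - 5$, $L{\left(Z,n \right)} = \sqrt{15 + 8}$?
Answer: $- \frac{83521}{2622} + \frac{\sqrt{23}}{1125} \approx -31.85$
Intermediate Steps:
$L{\left(Z,n \right)} = \sqrt{23}$
$b = 17$ ($b = 8 - \left(-4 - 5\right) = 8 - -9 = 8 + 9 = 17$)
$H{\left(u \right)} = 83521$ ($H{\left(u \right)} = 17^{4} = 83521$)
$\frac{H{\left(25 \right)}}{-2622} + \frac{L{\left(B,-12 \right)}}{1125} = \frac{83521}{-2622} + \frac{\sqrt{23}}{1125} = 83521 \left(- \frac{1}{2622}\right) + \sqrt{23} \cdot \frac{1}{1125} = - \frac{83521}{2622} + \frac{\sqrt{23}}{1125}$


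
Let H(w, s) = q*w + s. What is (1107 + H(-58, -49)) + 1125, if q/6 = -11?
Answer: 6011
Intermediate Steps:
q = -66 (q = 6*(-11) = -66)
H(w, s) = s - 66*w (H(w, s) = -66*w + s = s - 66*w)
(1107 + H(-58, -49)) + 1125 = (1107 + (-49 - 66*(-58))) + 1125 = (1107 + (-49 + 3828)) + 1125 = (1107 + 3779) + 1125 = 4886 + 1125 = 6011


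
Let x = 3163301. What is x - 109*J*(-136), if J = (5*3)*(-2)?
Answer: 2718581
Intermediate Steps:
J = -30 (J = 15*(-2) = -30)
x - 109*J*(-136) = 3163301 - 109*(-30)*(-136) = 3163301 - (-3270)*(-136) = 3163301 - 1*444720 = 3163301 - 444720 = 2718581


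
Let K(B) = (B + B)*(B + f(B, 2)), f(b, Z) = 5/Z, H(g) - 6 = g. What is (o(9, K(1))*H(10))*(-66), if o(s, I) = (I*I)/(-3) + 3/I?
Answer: 117568/7 ≈ 16795.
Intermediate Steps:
H(g) = 6 + g
K(B) = 2*B*(5/2 + B) (K(B) = (B + B)*(B + 5/2) = (2*B)*(B + 5*(1/2)) = (2*B)*(B + 5/2) = (2*B)*(5/2 + B) = 2*B*(5/2 + B))
o(s, I) = 3/I - I**2/3 (o(s, I) = I**2*(-1/3) + 3/I = -I**2/3 + 3/I = 3/I - I**2/3)
(o(9, K(1))*H(10))*(-66) = (((9 - (1*(5 + 2*1))**3)/(3*((1*(5 + 2*1)))))*(6 + 10))*(-66) = (((9 - (1*(5 + 2))**3)/(3*((1*(5 + 2)))))*16)*(-66) = (((9 - (1*7)**3)/(3*((1*7))))*16)*(-66) = (((1/3)*(9 - 1*7**3)/7)*16)*(-66) = (((1/3)*(1/7)*(9 - 1*343))*16)*(-66) = (((1/3)*(1/7)*(9 - 343))*16)*(-66) = (((1/3)*(1/7)*(-334))*16)*(-66) = -334/21*16*(-66) = -5344/21*(-66) = 117568/7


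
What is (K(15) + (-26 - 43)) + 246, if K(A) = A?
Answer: 192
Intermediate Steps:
(K(15) + (-26 - 43)) + 246 = (15 + (-26 - 43)) + 246 = (15 - 69) + 246 = -54 + 246 = 192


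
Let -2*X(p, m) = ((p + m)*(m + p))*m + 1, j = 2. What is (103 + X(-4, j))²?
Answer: 38809/4 ≈ 9702.3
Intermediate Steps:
X(p, m) = -½ - m*(m + p)²/2 (X(p, m) = -(((p + m)*(m + p))*m + 1)/2 = -(((m + p)*(m + p))*m + 1)/2 = -((m + p)²*m + 1)/2 = -(m*(m + p)² + 1)/2 = -(1 + m*(m + p)²)/2 = -½ - m*(m + p)²/2)
(103 + X(-4, j))² = (103 + (-½ - ½*2*(2 - 4)²))² = (103 + (-½ - ½*2*(-2)²))² = (103 + (-½ - ½*2*4))² = (103 + (-½ - 4))² = (103 - 9/2)² = (197/2)² = 38809/4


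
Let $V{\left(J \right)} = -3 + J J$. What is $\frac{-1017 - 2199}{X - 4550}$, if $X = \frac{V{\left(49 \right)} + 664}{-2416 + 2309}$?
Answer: $\frac{14338}{20413} \approx 0.7024$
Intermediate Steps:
$V{\left(J \right)} = -3 + J^{2}$
$X = - \frac{3062}{107}$ ($X = \frac{\left(-3 + 49^{2}\right) + 664}{-2416 + 2309} = \frac{\left(-3 + 2401\right) + 664}{-107} = \left(2398 + 664\right) \left(- \frac{1}{107}\right) = 3062 \left(- \frac{1}{107}\right) = - \frac{3062}{107} \approx -28.617$)
$\frac{-1017 - 2199}{X - 4550} = \frac{-1017 - 2199}{- \frac{3062}{107} - 4550} = - \frac{3216}{- \frac{489912}{107}} = \left(-3216\right) \left(- \frac{107}{489912}\right) = \frac{14338}{20413}$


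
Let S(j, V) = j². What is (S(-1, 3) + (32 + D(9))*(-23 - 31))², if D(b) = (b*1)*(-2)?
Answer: 570025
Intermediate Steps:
D(b) = -2*b (D(b) = b*(-2) = -2*b)
(S(-1, 3) + (32 + D(9))*(-23 - 31))² = ((-1)² + (32 - 2*9)*(-23 - 31))² = (1 + (32 - 18)*(-54))² = (1 + 14*(-54))² = (1 - 756)² = (-755)² = 570025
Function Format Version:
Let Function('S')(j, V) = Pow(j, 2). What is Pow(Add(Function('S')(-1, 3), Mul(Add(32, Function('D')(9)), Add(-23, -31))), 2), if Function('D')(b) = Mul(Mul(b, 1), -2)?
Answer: 570025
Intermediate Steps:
Function('D')(b) = Mul(-2, b) (Function('D')(b) = Mul(b, -2) = Mul(-2, b))
Pow(Add(Function('S')(-1, 3), Mul(Add(32, Function('D')(9)), Add(-23, -31))), 2) = Pow(Add(Pow(-1, 2), Mul(Add(32, Mul(-2, 9)), Add(-23, -31))), 2) = Pow(Add(1, Mul(Add(32, -18), -54)), 2) = Pow(Add(1, Mul(14, -54)), 2) = Pow(Add(1, -756), 2) = Pow(-755, 2) = 570025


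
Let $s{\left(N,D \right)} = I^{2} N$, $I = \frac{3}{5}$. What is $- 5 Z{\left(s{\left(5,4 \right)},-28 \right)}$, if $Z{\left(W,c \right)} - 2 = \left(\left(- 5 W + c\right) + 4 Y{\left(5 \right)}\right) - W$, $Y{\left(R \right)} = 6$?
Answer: $64$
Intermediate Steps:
$I = \frac{3}{5}$ ($I = 3 \cdot \frac{1}{5} = \frac{3}{5} \approx 0.6$)
$s{\left(N,D \right)} = \frac{9 N}{25}$ ($s{\left(N,D \right)} = \left(\frac{3}{5}\right)^{2} N = \frac{9 N}{25}$)
$Z{\left(W,c \right)} = 26 + c - 6 W$ ($Z{\left(W,c \right)} = 2 - \left(-24 - c + 6 W\right) = 2 + \left(24 + c - 6 W\right) = 26 + c - 6 W$)
$- 5 Z{\left(s{\left(5,4 \right)},-28 \right)} = - 5 \left(26 - 28 - 6 \cdot \frac{9}{25} \cdot 5\right) = - 5 \left(26 - 28 - \frac{54}{5}\right) = \left(-5\right) \left(- \frac{64}{5}\right) = 64$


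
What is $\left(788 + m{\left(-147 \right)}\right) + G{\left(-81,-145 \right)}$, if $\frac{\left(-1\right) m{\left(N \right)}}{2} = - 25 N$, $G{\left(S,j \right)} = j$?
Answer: $-6707$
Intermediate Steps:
$m{\left(N \right)} = 50 N$ ($m{\left(N \right)} = - 2 \left(- 25 N\right) = 50 N$)
$\left(788 + m{\left(-147 \right)}\right) + G{\left(-81,-145 \right)} = \left(788 + 50 \left(-147\right)\right) - 145 = \left(788 - 7350\right) - 145 = -6562 - 145 = -6707$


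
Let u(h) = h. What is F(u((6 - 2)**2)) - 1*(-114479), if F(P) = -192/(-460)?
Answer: 13165133/115 ≈ 1.1448e+5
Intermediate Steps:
F(P) = 48/115 (F(P) = -192*(-1/460) = 48/115)
F(u((6 - 2)**2)) - 1*(-114479) = 48/115 - 1*(-114479) = 48/115 + 114479 = 13165133/115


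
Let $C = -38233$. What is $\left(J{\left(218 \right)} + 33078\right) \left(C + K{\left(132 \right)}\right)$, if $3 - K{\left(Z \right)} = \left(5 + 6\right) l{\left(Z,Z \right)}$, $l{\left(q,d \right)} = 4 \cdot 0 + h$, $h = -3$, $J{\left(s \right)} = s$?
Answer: $-1271807312$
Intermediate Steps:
$l{\left(q,d \right)} = -3$ ($l{\left(q,d \right)} = 4 \cdot 0 - 3 = 0 - 3 = -3$)
$K{\left(Z \right)} = 36$ ($K{\left(Z \right)} = 3 - \left(5 + 6\right) \left(-3\right) = 3 - 11 \left(-3\right) = 3 - -33 = 3 + 33 = 36$)
$\left(J{\left(218 \right)} + 33078\right) \left(C + K{\left(132 \right)}\right) = \left(218 + 33078\right) \left(-38233 + 36\right) = 33296 \left(-38197\right) = -1271807312$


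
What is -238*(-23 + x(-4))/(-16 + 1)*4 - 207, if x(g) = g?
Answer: -9603/5 ≈ -1920.6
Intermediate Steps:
-238*(-23 + x(-4))/(-16 + 1)*4 - 207 = -238*(-23 - 4)/(-16 + 1)*4 - 207 = -238*(-27/(-15))*4 - 207 = -238*(-27*(-1/15))*4 - 207 = -2142*4/5 - 207 = -238*36/5 - 207 = -8568/5 - 207 = -9603/5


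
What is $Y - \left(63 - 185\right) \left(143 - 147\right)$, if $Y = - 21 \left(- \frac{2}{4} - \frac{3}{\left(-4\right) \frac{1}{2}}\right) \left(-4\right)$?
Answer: $-404$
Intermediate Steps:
$Y = 84$ ($Y = - 21 \left(\left(-2\right) \frac{1}{4} - \frac{3}{\left(-4\right) \frac{1}{2}}\right) \left(-4\right) = - 21 \left(- \frac{1}{2} - \frac{3}{-2}\right) \left(-4\right) = - 21 \left(- \frac{1}{2} - - \frac{3}{2}\right) \left(-4\right) = - 21 \left(- \frac{1}{2} + \frac{3}{2}\right) \left(-4\right) = - 21 \cdot 1 \left(-4\right) = \left(-21\right) \left(-4\right) = 84$)
$Y - \left(63 - 185\right) \left(143 - 147\right) = 84 - \left(63 - 185\right) \left(143 - 147\right) = 84 - \left(-122\right) \left(-4\right) = 84 - 488 = -404$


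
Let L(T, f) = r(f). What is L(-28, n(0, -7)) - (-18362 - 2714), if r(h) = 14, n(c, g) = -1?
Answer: 21090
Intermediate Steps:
L(T, f) = 14
L(-28, n(0, -7)) - (-18362 - 2714) = 14 - (-18362 - 2714) = 14 - 1*(-21076) = 14 + 21076 = 21090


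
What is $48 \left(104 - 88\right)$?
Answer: $768$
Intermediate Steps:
$48 \left(104 - 88\right) = 48 \cdot 16 = 768$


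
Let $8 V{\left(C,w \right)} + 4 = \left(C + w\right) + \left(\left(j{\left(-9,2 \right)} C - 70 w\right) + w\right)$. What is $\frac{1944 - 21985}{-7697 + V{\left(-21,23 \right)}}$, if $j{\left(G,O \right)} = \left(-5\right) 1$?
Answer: $\frac{40082}{15765} \approx 2.5425$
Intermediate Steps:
$j{\left(G,O \right)} = -5$
$V{\left(C,w \right)} = - \frac{1}{2} - \frac{17 w}{2} - \frac{C}{2}$ ($V{\left(C,w \right)} = - \frac{1}{2} + \frac{\left(C + w\right) + \left(\left(- 5 C - 70 w\right) + w\right)}{8} = - \frac{1}{2} + \frac{\left(C + w\right) + \left(\left(- 70 w - 5 C\right) + w\right)}{8} = - \frac{1}{2} + \frac{\left(C + w\right) - \left(5 C + 69 w\right)}{8} = - \frac{1}{2} + \frac{- 68 w - 4 C}{8} = - \frac{1}{2} - \left(\frac{C}{2} + \frac{17 w}{2}\right) = - \frac{1}{2} - \frac{17 w}{2} - \frac{C}{2}$)
$\frac{1944 - 21985}{-7697 + V{\left(-21,23 \right)}} = \frac{1944 - 21985}{-7697 - \frac{371}{2}} = - \frac{20041}{-7697 - \frac{371}{2}} = - \frac{20041}{- \frac{15765}{2}} = \left(-20041\right) \left(- \frac{2}{15765}\right) = \frac{40082}{15765}$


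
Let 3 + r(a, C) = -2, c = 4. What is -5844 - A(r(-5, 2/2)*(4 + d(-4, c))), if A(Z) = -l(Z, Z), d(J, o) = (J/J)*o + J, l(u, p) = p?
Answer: -5864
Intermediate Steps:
r(a, C) = -5 (r(a, C) = -3 - 2 = -5)
d(J, o) = J + o (d(J, o) = 1*o + J = o + J = J + o)
A(Z) = -Z
-5844 - A(r(-5, 2/2)*(4 + d(-4, c))) = -5844 - (-1)*(-5*(4 + (-4 + 4))) = -5844 - (-1)*(-5*(4 + 0)) = -5844 - (-1)*(-5*4) = -5844 - (-1)*(-20) = -5844 - 1*20 = -5844 - 20 = -5864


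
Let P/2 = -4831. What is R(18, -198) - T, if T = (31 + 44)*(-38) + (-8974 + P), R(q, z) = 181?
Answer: 21667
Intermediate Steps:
P = -9662 (P = 2*(-4831) = -9662)
T = -21486 (T = (31 + 44)*(-38) + (-8974 - 9662) = 75*(-38) - 18636 = -2850 - 18636 = -21486)
R(18, -198) - T = 181 - 1*(-21486) = 181 + 21486 = 21667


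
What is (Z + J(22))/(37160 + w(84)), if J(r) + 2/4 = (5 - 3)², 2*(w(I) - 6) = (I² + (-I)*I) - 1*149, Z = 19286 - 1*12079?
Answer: 14421/74183 ≈ 0.19440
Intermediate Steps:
Z = 7207 (Z = 19286 - 12079 = 7207)
w(I) = -137/2 (w(I) = 6 + ((I² + (-I)*I) - 1*149)/2 = 6 + ((I² - I²) - 149)/2 = 6 + (0 - 149)/2 = 6 + (½)*(-149) = 6 - 149/2 = -137/2)
J(r) = 7/2 (J(r) = -½ + (5 - 3)² = -½ + 2² = -½ + 4 = 7/2)
(Z + J(22))/(37160 + w(84)) = (7207 + 7/2)/(37160 - 137/2) = 14421/(2*(74183/2)) = (14421/2)*(2/74183) = 14421/74183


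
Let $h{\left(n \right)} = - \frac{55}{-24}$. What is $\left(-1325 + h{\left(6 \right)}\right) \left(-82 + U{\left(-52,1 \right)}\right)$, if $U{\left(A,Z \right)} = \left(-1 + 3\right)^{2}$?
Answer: $\frac{412685}{4} \approx 1.0317 \cdot 10^{5}$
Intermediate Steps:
$U{\left(A,Z \right)} = 4$ ($U{\left(A,Z \right)} = 2^{2} = 4$)
$h{\left(n \right)} = \frac{55}{24}$ ($h{\left(n \right)} = \left(-55\right) \left(- \frac{1}{24}\right) = \frac{55}{24}$)
$\left(-1325 + h{\left(6 \right)}\right) \left(-82 + U{\left(-52,1 \right)}\right) = \left(-1325 + \frac{55}{24}\right) \left(-82 + 4\right) = \left(- \frac{31745}{24}\right) \left(-78\right) = \frac{412685}{4}$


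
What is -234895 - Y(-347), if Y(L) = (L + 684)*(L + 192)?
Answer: -182660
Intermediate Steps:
Y(L) = (192 + L)*(684 + L) (Y(L) = (684 + L)*(192 + L) = (192 + L)*(684 + L))
-234895 - Y(-347) = -234895 - (131328 + (-347)**2 + 876*(-347)) = -234895 - (131328 + 120409 - 303972) = -234895 - 1*(-52235) = -234895 + 52235 = -182660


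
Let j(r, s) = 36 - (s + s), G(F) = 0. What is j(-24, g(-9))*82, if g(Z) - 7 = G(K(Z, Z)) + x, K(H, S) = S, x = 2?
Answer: 1476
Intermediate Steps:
g(Z) = 9 (g(Z) = 7 + (0 + 2) = 7 + 2 = 9)
j(r, s) = 36 - 2*s
j(-24, g(-9))*82 = (36 - 2*9)*82 = (36 - 18)*82 = 18*82 = 1476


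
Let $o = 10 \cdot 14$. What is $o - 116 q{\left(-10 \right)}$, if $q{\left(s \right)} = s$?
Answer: $1300$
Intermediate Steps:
$o = 140$
$o - 116 q{\left(-10 \right)} = 140 - -1160 = 140 + 1160 = 1300$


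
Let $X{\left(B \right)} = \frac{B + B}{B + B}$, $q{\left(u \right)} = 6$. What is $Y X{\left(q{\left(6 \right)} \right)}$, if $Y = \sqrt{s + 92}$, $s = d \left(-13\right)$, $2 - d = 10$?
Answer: $14$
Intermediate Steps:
$d = -8$ ($d = 2 - 10 = -8$)
$X{\left(B \right)} = 1$ ($X{\left(B \right)} = \frac{2 B}{2 B} = 2 B \frac{1}{2 B} = 1$)
$s = 104$ ($s = \left(-8\right) \left(-13\right) = 104$)
$Y = 14$ ($Y = \sqrt{104 + 92} = \sqrt{196} = 14$)
$Y X{\left(q{\left(6 \right)} \right)} = 14 \cdot 1 = 14$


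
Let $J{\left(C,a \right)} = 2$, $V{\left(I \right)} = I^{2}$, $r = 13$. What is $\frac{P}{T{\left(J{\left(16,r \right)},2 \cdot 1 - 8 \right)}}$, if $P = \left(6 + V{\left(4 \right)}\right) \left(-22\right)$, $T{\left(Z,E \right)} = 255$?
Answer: $- \frac{484}{255} \approx -1.898$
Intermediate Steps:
$P = -484$ ($P = \left(6 + 4^{2}\right) \left(-22\right) = \left(6 + 16\right) \left(-22\right) = 22 \left(-22\right) = -484$)
$\frac{P}{T{\left(J{\left(16,r \right)},2 \cdot 1 - 8 \right)}} = - \frac{484}{255}$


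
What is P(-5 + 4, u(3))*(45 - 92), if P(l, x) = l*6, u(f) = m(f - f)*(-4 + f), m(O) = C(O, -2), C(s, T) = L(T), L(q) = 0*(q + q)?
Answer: 282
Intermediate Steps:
L(q) = 0 (L(q) = 0*(2*q) = 0)
C(s, T) = 0
m(O) = 0
u(f) = 0 (u(f) = 0*(-4 + f) = 0)
P(l, x) = 6*l
P(-5 + 4, u(3))*(45 - 92) = (6*(-5 + 4))*(45 - 92) = (6*(-1))*(-47) = -6*(-47) = 282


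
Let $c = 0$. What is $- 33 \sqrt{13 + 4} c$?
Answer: $0$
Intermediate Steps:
$- 33 \sqrt{13 + 4} c = - 33 \sqrt{13 + 4} \cdot 0 = - 33 \sqrt{17} \cdot 0 = 0$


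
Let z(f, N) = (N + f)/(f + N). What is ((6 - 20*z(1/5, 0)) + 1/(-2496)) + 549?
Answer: 1335359/2496 ≈ 535.00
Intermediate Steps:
z(f, N) = 1 (z(f, N) = (N + f)/(N + f) = 1)
((6 - 20*z(1/5, 0)) + 1/(-2496)) + 549 = ((6 - 20*1) + 1/(-2496)) + 549 = ((6 - 20) - 1/2496) + 549 = (-14 - 1/2496) + 549 = -34945/2496 + 549 = 1335359/2496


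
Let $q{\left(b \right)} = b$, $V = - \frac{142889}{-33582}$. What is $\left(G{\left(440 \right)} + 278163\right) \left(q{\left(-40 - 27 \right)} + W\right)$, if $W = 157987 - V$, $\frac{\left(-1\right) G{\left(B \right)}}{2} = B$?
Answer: $\frac{1470466839440933}{33582} \approx 4.3787 \cdot 10^{10}$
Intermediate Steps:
$V = \frac{142889}{33582}$ ($V = \left(-142889\right) \left(- \frac{1}{33582}\right) = \frac{142889}{33582} \approx 4.2549$)
$G{\left(B \right)} = - 2 B$
$W = \frac{5305376545}{33582}$ ($W = 157987 - \frac{142889}{33582} = \frac{5305376545}{33582} \approx 1.5798 \cdot 10^{5}$)
$\left(G{\left(440 \right)} + 278163\right) \left(q{\left(-40 - 27 \right)} + W\right) = \left(\left(-2\right) 440 + 278163\right) \left(\left(-40 - 27\right) + \frac{5305376545}{33582}\right) = \left(-880 + 278163\right) \left(-67 + \frac{5305376545}{33582}\right) = 277283 \cdot \frac{5303126551}{33582} = \frac{1470466839440933}{33582}$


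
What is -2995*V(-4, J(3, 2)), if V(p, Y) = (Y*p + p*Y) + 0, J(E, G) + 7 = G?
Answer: -119800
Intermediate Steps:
J(E, G) = -7 + G
V(p, Y) = 2*Y*p (V(p, Y) = (Y*p + Y*p) + 0 = 2*Y*p + 0 = 2*Y*p)
-2995*V(-4, J(3, 2)) = -5990*(-7 + 2)*(-4) = -5990*(-5)*(-4) = -2995*40 = -119800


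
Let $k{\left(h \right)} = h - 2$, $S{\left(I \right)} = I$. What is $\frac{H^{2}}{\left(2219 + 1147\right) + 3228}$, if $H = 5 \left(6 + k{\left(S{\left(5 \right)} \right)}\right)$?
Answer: $\frac{675}{2198} \approx 0.3071$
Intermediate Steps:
$k{\left(h \right)} = -2 + h$
$H = 45$ ($H = 5 \left(6 + \left(-2 + 5\right)\right) = 5 \left(6 + 3\right) = 5 \cdot 9 = 45$)
$\frac{H^{2}}{\left(2219 + 1147\right) + 3228} = \frac{45^{2}}{\left(2219 + 1147\right) + 3228} = \frac{2025}{3366 + 3228} = \frac{2025}{6594} = 2025 \cdot \frac{1}{6594} = \frac{675}{2198}$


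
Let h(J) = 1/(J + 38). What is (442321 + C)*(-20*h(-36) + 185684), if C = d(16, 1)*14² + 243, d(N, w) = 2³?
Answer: 82463764968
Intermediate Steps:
h(J) = 1/(38 + J)
d(N, w) = 8
C = 1811 (C = 8*14² + 243 = 8*196 + 243 = 1568 + 243 = 1811)
(442321 + C)*(-20*h(-36) + 185684) = (442321 + 1811)*(-20/(38 - 36) + 185684) = 444132*(-20/2 + 185684) = 444132*(-20*½ + 185684) = 444132*(-10 + 185684) = 444132*185674 = 82463764968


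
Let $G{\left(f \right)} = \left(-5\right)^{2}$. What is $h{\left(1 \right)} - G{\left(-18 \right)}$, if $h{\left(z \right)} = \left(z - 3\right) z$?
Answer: $-27$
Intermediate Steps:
$G{\left(f \right)} = 25$
$h{\left(z \right)} = z \left(-3 + z\right)$ ($h{\left(z \right)} = \left(-3 + z\right) z = z \left(-3 + z\right)$)
$h{\left(1 \right)} - G{\left(-18 \right)} = 1 \left(-3 + 1\right) - 25 = 1 \left(-2\right) - 25 = -2 - 25 = -27$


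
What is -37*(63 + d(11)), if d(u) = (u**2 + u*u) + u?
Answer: -11692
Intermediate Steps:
d(u) = u + 2*u**2 (d(u) = (u**2 + u**2) + u = 2*u**2 + u = u + 2*u**2)
-37*(63 + d(11)) = -37*(63 + 11*(1 + 2*11)) = -37*(63 + 11*(1 + 22)) = -37*(63 + 11*23) = -37*(63 + 253) = -37*316 = -11692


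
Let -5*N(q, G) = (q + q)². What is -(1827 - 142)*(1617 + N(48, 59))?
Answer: 381147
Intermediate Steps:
N(q, G) = -4*q²/5 (N(q, G) = -(q + q)²/5 = -4*q²/5)
-(1827 - 142)*(1617 + N(48, 59)) = -(1827 - 142)*(1617 - ⅘*48²) = -1685*(1617 - ⅘*2304) = -1685*(1617 - 9216/5) = -1685*(-1131)/5 = -1*(-381147) = 381147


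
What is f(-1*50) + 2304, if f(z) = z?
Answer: 2254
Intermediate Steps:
f(-1*50) + 2304 = -1*50 + 2304 = -50 + 2304 = 2254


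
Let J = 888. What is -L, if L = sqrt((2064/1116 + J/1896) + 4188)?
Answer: -sqrt(226186688955)/7347 ≈ -64.733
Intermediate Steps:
L = sqrt(226186688955)/7347 (L = sqrt((2064/1116 + 888/1896) + 4188) = sqrt((2064*(1/1116) + 888*(1/1896)) + 4188) = sqrt((172/93 + 37/79) + 4188) = sqrt(17029/7347 + 4188) = sqrt(30786265/7347) = sqrt(226186688955)/7347 ≈ 64.733)
-L = -sqrt(226186688955)/7347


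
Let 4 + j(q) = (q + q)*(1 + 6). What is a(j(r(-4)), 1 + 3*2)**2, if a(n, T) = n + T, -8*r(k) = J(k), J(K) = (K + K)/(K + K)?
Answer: 25/16 ≈ 1.5625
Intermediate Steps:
J(K) = 1 (J(K) = (2*K)/((2*K)) = (2*K)*(1/(2*K)) = 1)
r(k) = -1/8 (r(k) = -1/8*1 = -1/8)
j(q) = -4 + 14*q (j(q) = -4 + (q + q)*(1 + 6) = -4 + (2*q)*7 = -4 + 14*q)
a(n, T) = T + n
a(j(r(-4)), 1 + 3*2)**2 = ((1 + 3*2) + (-4 + 14*(-1/8)))**2 = ((1 + 6) + (-4 - 7/4))**2 = (7 - 23/4)**2 = (5/4)**2 = 25/16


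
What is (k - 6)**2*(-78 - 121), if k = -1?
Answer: -9751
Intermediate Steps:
(k - 6)**2*(-78 - 121) = (-1 - 6)**2*(-78 - 121) = (-7)**2*(-199) = 49*(-199) = -9751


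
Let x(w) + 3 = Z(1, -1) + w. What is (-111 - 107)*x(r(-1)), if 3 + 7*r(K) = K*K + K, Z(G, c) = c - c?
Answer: 5232/7 ≈ 747.43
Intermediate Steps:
Z(G, c) = 0
r(K) = -3/7 + K/7 + K²/7 (r(K) = -3/7 + (K*K + K)/7 = -3/7 + (K² + K)/7 = -3/7 + (K + K²)/7 = -3/7 + (K/7 + K²/7) = -3/7 + K/7 + K²/7)
x(w) = -3 + w (x(w) = -3 + (0 + w) = -3 + w)
(-111 - 107)*x(r(-1)) = (-111 - 107)*(-3 + (-3/7 + (⅐)*(-1) + (⅐)*(-1)²)) = -218*(-3 + (-3/7 - ⅐ + (⅐)*1)) = -218*(-3 + (-3/7 - ⅐ + ⅐)) = -218*(-3 - 3/7) = -218*(-24/7) = 5232/7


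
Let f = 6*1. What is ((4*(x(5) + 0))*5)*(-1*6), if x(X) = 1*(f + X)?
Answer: -1320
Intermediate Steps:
f = 6
x(X) = 6 + X (x(X) = 1*(6 + X) = 6 + X)
((4*(x(5) + 0))*5)*(-1*6) = ((4*((6 + 5) + 0))*5)*(-1*6) = ((4*(11 + 0))*5)*(-6) = ((4*11)*5)*(-6) = (44*5)*(-6) = 220*(-6) = -1320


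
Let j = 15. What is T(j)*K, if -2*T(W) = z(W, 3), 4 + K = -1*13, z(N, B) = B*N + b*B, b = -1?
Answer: 357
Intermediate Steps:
z(N, B) = -B + B*N (z(N, B) = B*N - B = -B + B*N)
K = -17 (K = -4 - 1*13 = -4 - 13 = -17)
T(W) = 3/2 - 3*W/2 (T(W) = -3*(-1 + W)/2 = -(-3 + 3*W)/2 = 3/2 - 3*W/2)
T(j)*K = (3/2 - 3/2*15)*(-17) = (3/2 - 45/2)*(-17) = -21*(-17) = 357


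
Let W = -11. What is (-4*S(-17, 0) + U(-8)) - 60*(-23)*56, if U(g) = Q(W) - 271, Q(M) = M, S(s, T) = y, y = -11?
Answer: 77042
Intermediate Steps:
S(s, T) = -11
U(g) = -282 (U(g) = -11 - 271 = -282)
(-4*S(-17, 0) + U(-8)) - 60*(-23)*56 = (-4*(-11) - 282) - 60*(-23)*56 = (44 - 282) + 1380*56 = -238 + 77280 = 77042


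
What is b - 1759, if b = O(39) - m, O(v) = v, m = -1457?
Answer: -263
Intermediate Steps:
b = 1496 (b = 39 - 1*(-1457) = 39 + 1457 = 1496)
b - 1759 = 1496 - 1759 = -263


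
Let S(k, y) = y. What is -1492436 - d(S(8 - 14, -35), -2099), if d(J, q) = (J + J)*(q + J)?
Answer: -1641816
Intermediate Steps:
d(J, q) = 2*J*(J + q) (d(J, q) = (2*J)*(J + q) = 2*J*(J + q))
-1492436 - d(S(8 - 14, -35), -2099) = -1492436 - 2*(-35)*(-35 - 2099) = -1492436 - 2*(-35)*(-2134) = -1492436 - 1*149380 = -1492436 - 149380 = -1641816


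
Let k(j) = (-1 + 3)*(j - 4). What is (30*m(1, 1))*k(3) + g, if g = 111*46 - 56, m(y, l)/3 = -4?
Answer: 5770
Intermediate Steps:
k(j) = -8 + 2*j (k(j) = 2*(-4 + j) = -8 + 2*j)
m(y, l) = -12 (m(y, l) = 3*(-4) = -12)
g = 5050 (g = 5106 - 56 = 5050)
(30*m(1, 1))*k(3) + g = (30*(-12))*(-8 + 2*3) + 5050 = -360*(-8 + 6) + 5050 = -360*(-2) + 5050 = 720 + 5050 = 5770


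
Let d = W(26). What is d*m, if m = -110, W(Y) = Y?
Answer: -2860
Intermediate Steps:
d = 26
d*m = 26*(-110) = -2860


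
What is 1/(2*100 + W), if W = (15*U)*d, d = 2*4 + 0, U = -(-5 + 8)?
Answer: -1/160 ≈ -0.0062500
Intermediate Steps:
U = -3 (U = -1*3 = -3)
d = 8 (d = 8 + 0 = 8)
W = -360 (W = (15*(-3))*8 = -45*8 = -360)
1/(2*100 + W) = 1/(2*100 - 360) = 1/(200 - 360) = 1/(-160) = -1/160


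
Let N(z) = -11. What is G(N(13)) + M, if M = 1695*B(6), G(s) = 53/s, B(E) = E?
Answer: 111817/11 ≈ 10165.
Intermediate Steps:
M = 10170 (M = 1695*6 = 10170)
G(N(13)) + M = 53/(-11) + 10170 = 53*(-1/11) + 10170 = -53/11 + 10170 = 111817/11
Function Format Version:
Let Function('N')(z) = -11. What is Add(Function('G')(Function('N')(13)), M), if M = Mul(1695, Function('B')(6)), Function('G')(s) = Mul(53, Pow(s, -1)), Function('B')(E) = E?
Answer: Rational(111817, 11) ≈ 10165.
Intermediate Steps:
M = 10170 (M = Mul(1695, 6) = 10170)
Add(Function('G')(Function('N')(13)), M) = Add(Mul(53, Pow(-11, -1)), 10170) = Add(Mul(53, Rational(-1, 11)), 10170) = Add(Rational(-53, 11), 10170) = Rational(111817, 11)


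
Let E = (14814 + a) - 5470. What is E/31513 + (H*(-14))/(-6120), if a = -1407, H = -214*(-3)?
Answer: 27651107/16071630 ≈ 1.7205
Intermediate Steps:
H = 642
E = 7937 (E = (14814 - 1407) - 5470 = 13407 - 5470 = 7937)
E/31513 + (H*(-14))/(-6120) = 7937/31513 + (642*(-14))/(-6120) = 7937*(1/31513) - 8988*(-1/6120) = 7937/31513 + 749/510 = 27651107/16071630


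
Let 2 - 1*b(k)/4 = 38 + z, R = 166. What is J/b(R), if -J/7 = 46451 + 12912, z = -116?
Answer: -415541/320 ≈ -1298.6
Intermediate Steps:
J = -415541 (J = -7*(46451 + 12912) = -7*59363 = -415541)
b(k) = 320 (b(k) = 8 - 4*(38 - 116) = 8 - 4*(-78) = 8 + 312 = 320)
J/b(R) = -415541/320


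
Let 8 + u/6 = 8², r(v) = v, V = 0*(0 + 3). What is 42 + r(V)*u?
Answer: 42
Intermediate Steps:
V = 0 (V = 0*3 = 0)
u = 336 (u = -48 + 6*8² = -48 + 6*64 = -48 + 384 = 336)
42 + r(V)*u = 42 + 0*336 = 42 + 0 = 42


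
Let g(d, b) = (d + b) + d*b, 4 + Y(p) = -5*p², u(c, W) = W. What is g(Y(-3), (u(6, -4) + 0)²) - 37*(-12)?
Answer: -373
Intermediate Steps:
Y(p) = -4 - 5*p²
g(d, b) = b + d + b*d (g(d, b) = (b + d) + b*d = b + d + b*d)
g(Y(-3), (u(6, -4) + 0)²) - 37*(-12) = ((-4 + 0)² + (-4 - 5*(-3)²) + (-4 + 0)²*(-4 - 5*(-3)²)) - 37*(-12) = ((-4)² + (-4 - 5*9) + (-4)²*(-4 - 5*9)) + 444 = (16 + (-4 - 45) + 16*(-4 - 45)) + 444 = (16 - 49 + 16*(-49)) + 444 = (16 - 49 - 784) + 444 = -817 + 444 = -373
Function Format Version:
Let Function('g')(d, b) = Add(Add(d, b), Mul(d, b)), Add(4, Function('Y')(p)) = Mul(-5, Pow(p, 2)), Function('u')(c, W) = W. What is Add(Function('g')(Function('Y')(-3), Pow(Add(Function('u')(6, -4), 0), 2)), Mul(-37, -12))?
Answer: -373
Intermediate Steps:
Function('Y')(p) = Add(-4, Mul(-5, Pow(p, 2)))
Function('g')(d, b) = Add(b, d, Mul(b, d)) (Function('g')(d, b) = Add(Add(b, d), Mul(b, d)) = Add(b, d, Mul(b, d)))
Add(Function('g')(Function('Y')(-3), Pow(Add(Function('u')(6, -4), 0), 2)), Mul(-37, -12)) = Add(Add(Pow(Add(-4, 0), 2), Add(-4, Mul(-5, Pow(-3, 2))), Mul(Pow(Add(-4, 0), 2), Add(-4, Mul(-5, Pow(-3, 2))))), Mul(-37, -12)) = Add(Add(Pow(-4, 2), Add(-4, Mul(-5, 9)), Mul(Pow(-4, 2), Add(-4, Mul(-5, 9)))), 444) = Add(Add(16, Add(-4, -45), Mul(16, Add(-4, -45))), 444) = Add(Add(16, -49, Mul(16, -49)), 444) = Add(Add(16, -49, -784), 444) = Add(-817, 444) = -373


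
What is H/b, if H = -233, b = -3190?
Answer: 233/3190 ≈ 0.073041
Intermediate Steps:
H/b = -233/(-3190) = -233*(-1/3190) = 233/3190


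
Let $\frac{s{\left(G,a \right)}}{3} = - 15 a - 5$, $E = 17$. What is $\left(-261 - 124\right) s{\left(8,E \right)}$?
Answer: $300300$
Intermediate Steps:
$s{\left(G,a \right)} = -15 - 45 a$ ($s{\left(G,a \right)} = 3 \left(- 15 a - 5\right) = 3 \left(-5 - 15 a\right) = -15 - 45 a$)
$\left(-261 - 124\right) s{\left(8,E \right)} = \left(-261 - 124\right) \left(-15 - 765\right) = - 385 \left(-15 - 765\right) = \left(-385\right) \left(-780\right) = 300300$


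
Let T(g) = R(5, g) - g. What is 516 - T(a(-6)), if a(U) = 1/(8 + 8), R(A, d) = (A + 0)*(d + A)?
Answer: 1963/4 ≈ 490.75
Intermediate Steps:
R(A, d) = A*(A + d)
a(U) = 1/16
T(g) = 25 + 4*g (T(g) = 5*(5 + g) - g = (25 + 5*g) - g = 25 + 4*g)
516 - T(a(-6)) = 516 - (25 + 4*(1/16)) = 516 - (25 + ¼) = 516 - 1*101/4 = 516 - 101/4 = 1963/4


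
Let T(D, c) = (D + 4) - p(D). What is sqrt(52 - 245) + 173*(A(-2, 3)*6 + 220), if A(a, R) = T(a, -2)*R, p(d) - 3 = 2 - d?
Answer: 22490 + I*sqrt(193) ≈ 22490.0 + 13.892*I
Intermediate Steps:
p(d) = 5 - d (p(d) = 3 + (2 - d) = 5 - d)
T(D, c) = -1 + 2*D (T(D, c) = (D + 4) - (5 - D) = (4 + D) + (-5 + D) = -1 + 2*D)
A(a, R) = R*(-1 + 2*a) (A(a, R) = (-1 + 2*a)*R = R*(-1 + 2*a))
sqrt(52 - 245) + 173*(A(-2, 3)*6 + 220) = sqrt(52 - 245) + 173*((3*(-1 + 2*(-2)))*6 + 220) = sqrt(-193) + 173*((3*(-1 - 4))*6 + 220) = I*sqrt(193) + 173*((3*(-5))*6 + 220) = I*sqrt(193) + 173*(-15*6 + 220) = I*sqrt(193) + 173*(-90 + 220) = I*sqrt(193) + 173*130 = I*sqrt(193) + 22490 = 22490 + I*sqrt(193)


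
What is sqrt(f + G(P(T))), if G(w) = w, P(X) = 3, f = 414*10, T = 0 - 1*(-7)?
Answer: sqrt(4143) ≈ 64.366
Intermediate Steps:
T = 7 (T = 0 + 7 = 7)
f = 4140
sqrt(f + G(P(T))) = sqrt(4140 + 3) = sqrt(4143)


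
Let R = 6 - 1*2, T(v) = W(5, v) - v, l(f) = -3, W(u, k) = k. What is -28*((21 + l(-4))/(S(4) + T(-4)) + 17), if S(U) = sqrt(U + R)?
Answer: -476 - 126*sqrt(2) ≈ -654.19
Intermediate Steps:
T(v) = 0 (T(v) = v - v = 0)
R = 4 (R = 6 - 2 = 4)
S(U) = sqrt(4 + U) (S(U) = sqrt(U + 4) = sqrt(4 + U))
-28*((21 + l(-4))/(S(4) + T(-4)) + 17) = -28*((21 - 3)/(sqrt(4 + 4) + 0) + 17) = -28*(18/(sqrt(8) + 0) + 17) = -28*(18/(2*sqrt(2) + 0) + 17) = -28*(18/((2*sqrt(2))) + 17) = -28*(18*(sqrt(2)/4) + 17) = -28*(9*sqrt(2)/2 + 17) = -28*(17 + 9*sqrt(2)/2) = -476 - 126*sqrt(2)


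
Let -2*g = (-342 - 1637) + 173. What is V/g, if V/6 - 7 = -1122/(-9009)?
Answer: 3890/82173 ≈ 0.047339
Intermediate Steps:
V = 3890/91 (V = 42 + 6*(-1122/(-9009)) = 42 + 6*(-1122*(-1/9009)) = 42 + 6*(34/273) = 42 + 68/91 = 3890/91 ≈ 42.747)
g = 903 (g = -((-342 - 1637) + 173)/2 = -(-1979 + 173)/2 = -1/2*(-1806) = 903)
V/g = (3890/91)/903 = (3890/91)*(1/903) = 3890/82173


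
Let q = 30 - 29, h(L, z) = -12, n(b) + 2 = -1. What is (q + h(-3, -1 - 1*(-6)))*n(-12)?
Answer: 33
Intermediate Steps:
n(b) = -3 (n(b) = -2 - 1 = -3)
q = 1
(q + h(-3, -1 - 1*(-6)))*n(-12) = (1 - 12)*(-3) = -11*(-3) = 33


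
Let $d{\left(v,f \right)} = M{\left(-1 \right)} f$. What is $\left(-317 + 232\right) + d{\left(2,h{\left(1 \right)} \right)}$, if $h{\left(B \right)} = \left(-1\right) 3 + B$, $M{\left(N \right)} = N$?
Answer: $-83$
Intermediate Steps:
$h{\left(B \right)} = -3 + B$
$d{\left(v,f \right)} = - f$
$\left(-317 + 232\right) + d{\left(2,h{\left(1 \right)} \right)} = \left(-317 + 232\right) - \left(-3 + 1\right) = -85 - -2 = -85 + 2 = -83$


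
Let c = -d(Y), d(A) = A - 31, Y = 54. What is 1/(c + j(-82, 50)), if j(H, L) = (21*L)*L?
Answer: 1/52477 ≈ 1.9056e-5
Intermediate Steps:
d(A) = -31 + A
j(H, L) = 21*L²
c = -23 (c = -(-31 + 54) = -1*23 = -23)
1/(c + j(-82, 50)) = 1/(-23 + 21*50²) = 1/(-23 + 21*2500) = 1/(-23 + 52500) = 1/52477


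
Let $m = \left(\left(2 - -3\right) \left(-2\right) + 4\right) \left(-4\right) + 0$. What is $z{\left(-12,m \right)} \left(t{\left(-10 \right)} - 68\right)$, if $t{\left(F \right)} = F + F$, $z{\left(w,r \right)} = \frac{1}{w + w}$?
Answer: $\frac{11}{3} \approx 3.6667$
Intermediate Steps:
$m = 24$ ($m = \left(\left(2 + 3\right) \left(-2\right) + 4\right) \left(-4\right) + 0 = \left(5 \left(-2\right) + 4\right) \left(-4\right) + 0 = \left(-10 + 4\right) \left(-4\right) + 0 = \left(-6\right) \left(-4\right) + 0 = 24 + 0 = 24$)
$z{\left(w,r \right)} = \frac{1}{2 w}$
$t{\left(F \right)} = 2 F$
$z{\left(-12,m \right)} \left(t{\left(-10 \right)} - 68\right) = \frac{1}{2 \left(-12\right)} \left(2 \left(-10\right) - 68\right) = \frac{1}{2} \left(- \frac{1}{12}\right) \left(-20 - 68\right) = \left(- \frac{1}{24}\right) \left(-88\right) = \frac{11}{3}$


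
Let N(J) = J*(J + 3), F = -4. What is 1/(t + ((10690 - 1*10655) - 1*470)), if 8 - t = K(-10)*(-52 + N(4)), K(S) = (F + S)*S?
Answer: 1/2933 ≈ 0.00034095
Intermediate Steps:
K(S) = S*(-4 + S) (K(S) = (-4 + S)*S = S*(-4 + S))
N(J) = J*(3 + J)
t = 3368 (t = 8 - (-10*(-4 - 10))*(-52 + 4*(3 + 4)) = 8 - (-10*(-14))*(-52 + 4*7) = 8 - 140*(-52 + 28) = 8 - 140*(-24) = 8 - 1*(-3360) = 8 + 3360 = 3368)
1/(t + ((10690 - 1*10655) - 1*470)) = 1/(3368 + ((10690 - 1*10655) - 1*470)) = 1/(3368 + ((10690 - 10655) - 470)) = 1/(3368 + (35 - 470)) = 1/(3368 - 435) = 1/2933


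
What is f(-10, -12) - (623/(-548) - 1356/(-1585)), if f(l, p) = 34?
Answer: 29776087/868580 ≈ 34.281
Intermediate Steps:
f(-10, -12) - (623/(-548) - 1356/(-1585)) = 34 - (623/(-548) - 1356/(-1585)) = 34 - (623*(-1/548) - 1356*(-1/1585)) = 34 - (-623/548 + 1356/1585) = 34 - 1*(-244367/868580) = 34 + 244367/868580 = 29776087/868580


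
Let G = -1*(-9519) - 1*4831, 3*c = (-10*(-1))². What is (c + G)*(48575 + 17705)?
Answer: 938789920/3 ≈ 3.1293e+8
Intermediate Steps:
c = 100/3 (c = (-10*(-1))²/3 = (⅓)*10² = (⅓)*100 = 100/3 ≈ 33.333)
G = 4688 (G = 9519 - 4831 = 4688)
(c + G)*(48575 + 17705) = (100/3 + 4688)*(48575 + 17705) = (14164/3)*66280 = 938789920/3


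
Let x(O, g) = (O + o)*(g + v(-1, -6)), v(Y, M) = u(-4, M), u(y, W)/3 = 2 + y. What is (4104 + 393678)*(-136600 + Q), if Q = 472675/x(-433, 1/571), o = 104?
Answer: -349262591863878/6439 ≈ -5.4242e+10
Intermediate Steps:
u(y, W) = 6 + 3*y (u(y, W) = 3*(2 + y) = 6 + 3*y)
v(Y, M) = -6 (v(Y, M) = 6 + 3*(-4) = 6 - 12 = -6)
x(O, g) = (-6 + g)*(104 + O) (x(O, g) = (O + 104)*(g - 6) = (104 + O)*(-6 + g) = (-6 + g)*(104 + O))
Q = 1542271/6439 (Q = 472675/(-624 - 6*(-433) + 104/571 - 433/571) = 472675/(-624 + 2598 + 104*(1/571) - 433*1/571) = 472675/(-624 + 2598 + 104/571 - 433/571) = 472675/(1126825/571) = 472675*(571/1126825) = 1542271/6439 ≈ 239.52)
(4104 + 393678)*(-136600 + Q) = (4104 + 393678)*(-136600 + 1542271/6439) = 397782*(-878025129/6439) = -349262591863878/6439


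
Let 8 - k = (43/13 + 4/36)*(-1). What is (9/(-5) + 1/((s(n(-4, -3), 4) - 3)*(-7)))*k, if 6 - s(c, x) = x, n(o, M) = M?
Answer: -77488/4095 ≈ -18.923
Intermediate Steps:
s(c, x) = 6 - x
k = 1336/117 (k = 8 - (43/13 + 4/36)*(-1) = 8 - (43*(1/13) + 4*(1/36))*(-1) = 8 - (43/13 + ⅑)*(-1) = 8 - 400*(-1)/117 = 8 - 1*(-400/117) = 8 + 400/117 = 1336/117 ≈ 11.419)
(9/(-5) + 1/((s(n(-4, -3), 4) - 3)*(-7)))*k = (9/(-5) + 1/(((6 - 1*4) - 3)*(-7)))*(1336/117) = (9*(-⅕) - ⅐/((6 - 4) - 3))*(1336/117) = (-9/5 - ⅐/(2 - 3))*(1336/117) = (-9/5 - ⅐/(-1))*(1336/117) = (-9/5 - 1*(-⅐))*(1336/117) = (-9/5 + ⅐)*(1336/117) = -58/35*1336/117 = -77488/4095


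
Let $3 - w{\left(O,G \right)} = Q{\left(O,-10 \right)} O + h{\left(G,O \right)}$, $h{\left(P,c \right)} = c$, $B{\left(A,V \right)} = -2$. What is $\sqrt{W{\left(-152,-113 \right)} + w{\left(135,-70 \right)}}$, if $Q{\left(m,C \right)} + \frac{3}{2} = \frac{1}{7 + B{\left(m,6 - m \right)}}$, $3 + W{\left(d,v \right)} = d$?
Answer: $\frac{i \sqrt{446}}{2} \approx 10.559 i$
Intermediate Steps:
$W{\left(d,v \right)} = -3 + d$
$Q{\left(m,C \right)} = - \frac{13}{10}$ ($Q{\left(m,C \right)} = - \frac{3}{2} + \frac{1}{7 - 2} = - \frac{3}{2} + \frac{1}{5} = - \frac{13}{10}$)
$w{\left(O,G \right)} = 3 + \frac{3 O}{10}$ ($w{\left(O,G \right)} = 3 - \left(- \frac{13 O}{10} + O\right) = 3 - - \frac{3 O}{10} = 3 + \frac{3 O}{10}$)
$\sqrt{W{\left(-152,-113 \right)} + w{\left(135,-70 \right)}} = \sqrt{\left(-3 - 152\right) + \left(3 + \frac{3}{10} \cdot 135\right)} = \sqrt{-155 + \left(3 + \frac{81}{2}\right)} = \sqrt{-155 + \frac{87}{2}} = \sqrt{- \frac{223}{2}} = \frac{i \sqrt{446}}{2}$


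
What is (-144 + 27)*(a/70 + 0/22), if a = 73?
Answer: -8541/70 ≈ -122.01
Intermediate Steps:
(-144 + 27)*(a/70 + 0/22) = (-144 + 27)*(73/70 + 0/22) = -117*(73*(1/70) + 0*(1/22)) = -117*(73/70 + 0) = -117*73/70 = -8541/70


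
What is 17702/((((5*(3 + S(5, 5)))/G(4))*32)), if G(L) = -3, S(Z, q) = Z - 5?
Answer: -8851/80 ≈ -110.64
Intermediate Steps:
S(Z, q) = -5 + Z
17702/((((5*(3 + S(5, 5)))/G(4))*32)) = 17702/((((5*(3 + (-5 + 5)))/(-3))*32)) = 17702/((((5*(3 + 0))*(-⅓))*32)) = 17702/((((5*3)*(-⅓))*32)) = 17702/(((15*(-⅓))*32)) = 17702/((-5*32)) = 17702/(-160) = 17702*(-1/160) = -8851/80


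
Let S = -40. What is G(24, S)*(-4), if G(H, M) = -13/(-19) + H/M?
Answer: -32/95 ≈ -0.33684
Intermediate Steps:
G(H, M) = 13/19 + H/M (G(H, M) = -13*(-1/19) + H/M = 13/19 + H/M)
G(24, S)*(-4) = (13/19 + 24/(-40))*(-4) = (13/19 + 24*(-1/40))*(-4) = (13/19 - ⅗)*(-4) = (8/95)*(-4) = -32/95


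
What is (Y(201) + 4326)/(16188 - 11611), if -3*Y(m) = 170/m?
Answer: 2608408/2759931 ≈ 0.94510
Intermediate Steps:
Y(m) = -170/(3*m)
(Y(201) + 4326)/(16188 - 11611) = (-170/3/201 + 4326)/(16188 - 11611) = (-170/3*1/201 + 4326)/4577 = (-170/603 + 4326)*(1/4577) = (2608408/603)*(1/4577) = 2608408/2759931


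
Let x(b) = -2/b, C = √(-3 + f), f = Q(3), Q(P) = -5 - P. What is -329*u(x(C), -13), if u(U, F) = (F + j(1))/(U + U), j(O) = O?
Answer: -987*I*√11 ≈ -3273.5*I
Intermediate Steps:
f = -8 (f = -5 - 1*3 = -5 - 3 = -8)
C = I*√11 (C = √(-3 - 8) = √(-11) = I*√11 ≈ 3.3166*I)
u(U, F) = (1 + F)/(2*U) (u(U, F) = (F + 1)/(U + U) = (1 + F)/((2*U)) = (1 + F)*(1/(2*U)) = (1 + F)/(2*U))
-329*u(x(C), -13) = -329*(1 - 13)/(2*((-2*(-I*√11/11)))) = -329*(-12)/(2*((-(-2)*I*√11/11))) = -329*(-12)/(2*(2*I*√11/11)) = -329*(-I*√11/2)*(-12)/2 = -987*I*√11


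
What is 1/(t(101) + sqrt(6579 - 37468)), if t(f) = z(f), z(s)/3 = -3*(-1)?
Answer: 9/30970 - I*sqrt(30889)/30970 ≈ 0.0002906 - 0.0056749*I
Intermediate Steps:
z(s) = 9 (z(s) = 3*(-3*(-1)) = 3*3 = 9)
t(f) = 9
1/(t(101) + sqrt(6579 - 37468)) = 1/(9 + sqrt(6579 - 37468)) = 1/(9 + sqrt(-30889)) = 1/(9 + I*sqrt(30889))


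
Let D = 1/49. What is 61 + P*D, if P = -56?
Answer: 419/7 ≈ 59.857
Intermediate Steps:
D = 1/49 ≈ 0.020408
61 + P*D = 61 - 56*1/49 = 61 - 8/7 = 419/7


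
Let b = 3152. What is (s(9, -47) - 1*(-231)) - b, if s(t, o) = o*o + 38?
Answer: -674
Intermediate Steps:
s(t, o) = 38 + o² (s(t, o) = o² + 38 = 38 + o²)
(s(9, -47) - 1*(-231)) - b = ((38 + (-47)²) - 1*(-231)) - 1*3152 = ((38 + 2209) + 231) - 3152 = (2247 + 231) - 3152 = 2478 - 3152 = -674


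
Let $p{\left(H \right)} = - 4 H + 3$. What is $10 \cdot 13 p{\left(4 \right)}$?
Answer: $-1690$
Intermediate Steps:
$p{\left(H \right)} = 3 - 4 H$
$10 \cdot 13 p{\left(4 \right)} = 10 \cdot 13 \left(3 - 16\right) = 130 \left(3 - 16\right) = 130 \left(-13\right) = -1690$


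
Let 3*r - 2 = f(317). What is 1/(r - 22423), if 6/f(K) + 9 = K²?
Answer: -150720/3379494077 ≈ -4.4598e-5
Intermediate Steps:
f(K) = 6/(-9 + K²)
r = 100483/150720 (r = ⅔ + (6/(-9 + 317²))/3 = ⅔ + (6/(-9 + 100489))/3 = ⅔ + (6/100480)/3 = ⅔ + (6*(1/100480))/3 = ⅔ + (⅓)*(3/50240) = ⅔ + 1/50240 = 100483/150720 ≈ 0.66669)
1/(r - 22423) = 1/(100483/150720 - 22423) = 1/(-3379494077/150720) = -150720/3379494077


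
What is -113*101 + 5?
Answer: -11408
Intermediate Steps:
-113*101 + 5 = -11413 + 5 = -11408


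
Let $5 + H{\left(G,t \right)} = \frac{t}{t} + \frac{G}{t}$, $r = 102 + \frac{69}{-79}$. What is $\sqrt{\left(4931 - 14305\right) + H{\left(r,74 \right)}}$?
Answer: $\frac{i \sqrt{320453160954}}{5846} \approx 96.833 i$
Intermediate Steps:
$r = \frac{7989}{79}$ ($r = 102 + 69 \left(- \frac{1}{79}\right) = 102 - \frac{69}{79} = \frac{7989}{79} \approx 101.13$)
$H{\left(G,t \right)} = -4 + \frac{G}{t}$ ($H{\left(G,t \right)} = -5 + \left(\frac{t}{t} + \frac{G}{t}\right) = -5 + \left(1 + \frac{G}{t}\right) = -4 + \frac{G}{t}$)
$\sqrt{\left(4931 - 14305\right) + H{\left(r,74 \right)}} = \sqrt{\left(4931 - 14305\right) - \left(4 - \frac{7989}{79 \cdot 74}\right)} = \sqrt{-9374 + \left(-4 + \frac{7989}{79} \cdot \frac{1}{74}\right)} = \sqrt{-9374 + \left(-4 + \frac{7989}{5846}\right)} = \sqrt{-9374 - \frac{15395}{5846}} = \sqrt{- \frac{54815799}{5846}} = \frac{i \sqrt{320453160954}}{5846}$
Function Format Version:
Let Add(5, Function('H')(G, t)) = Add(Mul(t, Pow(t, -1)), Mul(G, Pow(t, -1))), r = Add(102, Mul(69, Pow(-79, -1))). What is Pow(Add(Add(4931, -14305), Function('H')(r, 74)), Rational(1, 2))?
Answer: Mul(Rational(1, 5846), I, Pow(320453160954, Rational(1, 2))) ≈ Mul(96.833, I)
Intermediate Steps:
r = Rational(7989, 79) (r = Add(102, Mul(69, Rational(-1, 79))) = Add(102, Rational(-69, 79)) = Rational(7989, 79) ≈ 101.13)
Function('H')(G, t) = Add(-4, Mul(G, Pow(t, -1))) (Function('H')(G, t) = Add(-5, Add(Mul(t, Pow(t, -1)), Mul(G, Pow(t, -1)))) = Add(-5, Add(1, Mul(G, Pow(t, -1)))) = Add(-4, Mul(G, Pow(t, -1))))
Pow(Add(Add(4931, -14305), Function('H')(r, 74)), Rational(1, 2)) = Pow(Add(Add(4931, -14305), Add(-4, Mul(Rational(7989, 79), Pow(74, -1)))), Rational(1, 2)) = Pow(Add(-9374, Add(-4, Mul(Rational(7989, 79), Rational(1, 74)))), Rational(1, 2)) = Pow(Add(-9374, Add(-4, Rational(7989, 5846))), Rational(1, 2)) = Pow(Add(-9374, Rational(-15395, 5846)), Rational(1, 2)) = Pow(Rational(-54815799, 5846), Rational(1, 2)) = Mul(Rational(1, 5846), I, Pow(320453160954, Rational(1, 2)))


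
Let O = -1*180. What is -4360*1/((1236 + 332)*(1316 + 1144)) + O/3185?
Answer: -72265/1253616 ≈ -0.057645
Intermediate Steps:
O = -180
-4360*1/((1236 + 332)*(1316 + 1144)) + O/3185 = -4360*1/((1236 + 332)*(1316 + 1144)) - 180/3185 = -4360/(1568*2460) - 180*1/3185 = -4360/3857280 - 36/637 = -4360*1/3857280 - 36/637 = -109/96432 - 36/637 = -72265/1253616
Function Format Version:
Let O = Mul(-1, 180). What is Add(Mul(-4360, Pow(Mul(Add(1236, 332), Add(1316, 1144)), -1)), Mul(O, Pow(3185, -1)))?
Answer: Rational(-72265, 1253616) ≈ -0.057645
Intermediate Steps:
O = -180
Add(Mul(-4360, Pow(Mul(Add(1236, 332), Add(1316, 1144)), -1)), Mul(O, Pow(3185, -1))) = Add(Mul(-4360, Pow(Mul(Add(1236, 332), Add(1316, 1144)), -1)), Mul(-180, Pow(3185, -1))) = Add(Mul(-4360, Pow(Mul(1568, 2460), -1)), Mul(-180, Rational(1, 3185))) = Add(Mul(-4360, Pow(3857280, -1)), Rational(-36, 637)) = Add(Mul(-4360, Rational(1, 3857280)), Rational(-36, 637)) = Add(Rational(-109, 96432), Rational(-36, 637)) = Rational(-72265, 1253616)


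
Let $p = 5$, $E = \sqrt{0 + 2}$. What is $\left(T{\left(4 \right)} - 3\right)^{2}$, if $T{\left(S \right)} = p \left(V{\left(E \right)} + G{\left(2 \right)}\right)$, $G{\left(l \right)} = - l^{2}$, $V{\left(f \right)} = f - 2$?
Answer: $1139 - 330 \sqrt{2} \approx 672.31$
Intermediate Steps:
$E = \sqrt{2} \approx 1.4142$
$V{\left(f \right)} = -2 + f$
$T{\left(S \right)} = -30 + 5 \sqrt{2}$ ($T{\left(S \right)} = 5 \left(\left(-2 + \sqrt{2}\right) - 2^{2}\right) = 5 \left(\left(-2 + \sqrt{2}\right) - 4\right) = 5 \left(-6 + \sqrt{2}\right) = -30 + 5 \sqrt{2}$)
$\left(T{\left(4 \right)} - 3\right)^{2} = \left(\left(-30 + 5 \sqrt{2}\right) - 3\right)^{2} = \left(-33 + 5 \sqrt{2}\right)^{2}$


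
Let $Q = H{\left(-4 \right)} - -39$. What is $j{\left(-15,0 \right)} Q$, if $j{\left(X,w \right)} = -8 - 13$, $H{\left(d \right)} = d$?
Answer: $-735$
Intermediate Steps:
$j{\left(X,w \right)} = -21$ ($j{\left(X,w \right)} = -8 - 13 = -21$)
$Q = 35$ ($Q = -4 - -39 = -4 + 39 = 35$)
$j{\left(-15,0 \right)} Q = \left(-21\right) 35 = -735$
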